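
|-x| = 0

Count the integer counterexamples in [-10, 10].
Counterexamples in [-10, 10]: {-10, -9, -8, -7, -6, -5, -4, -3, -2, -1, 1, 2, 3, 4, 5, 6, 7, 8, 9, 10}.

Counting them gives 20 values.

Answer: 20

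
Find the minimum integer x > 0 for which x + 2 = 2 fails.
Testing positive integers:
x = 1: LHS = 1 + 2 = 3; 3 = 2 — FAILS  ← smallest positive counterexample

Answer: x = 1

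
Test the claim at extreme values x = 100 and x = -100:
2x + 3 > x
x = 100: LHS = 2·100 + 3 = 203; 203 > 100 — holds
x = -100: LHS = 2·(-100) + 3 = -197; -197 > -100 — FAILS

Answer: Partially: holds for x = 100, fails for x = -100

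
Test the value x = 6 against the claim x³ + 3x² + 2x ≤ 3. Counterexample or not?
Substitute x = 6 into the relation:
x = 6: LHS = 6³ + 3·6² + 2·6 = 336; 336 ≤ 3 — FAILS

Since the claim fails at x = 6, this value is a counterexample.

Answer: Yes, x = 6 is a counterexample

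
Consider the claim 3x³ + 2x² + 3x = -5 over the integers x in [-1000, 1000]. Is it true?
The claim fails at x = 0:
x = 0: LHS = 3·0³ + 2·0² + 3·0 = 0; 0 = -5 — FAILS

Because a single integer refutes it, the statement is false.

Answer: False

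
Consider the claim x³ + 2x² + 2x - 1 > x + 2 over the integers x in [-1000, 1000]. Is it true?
The claim fails at x = 0:
x = 0: LHS = 0³ + 2·0² + 2·0 - 1 = -1, RHS = 0 + 2 = 2; -1 > 2 — FAILS

Because a single integer refutes it, the statement is false.

Answer: False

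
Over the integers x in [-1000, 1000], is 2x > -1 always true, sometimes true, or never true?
Holds at x = 0: LHS = 2·0 = 0; 0 > -1 — holds
Fails at x = -1: LHS = 2·(-1) = -2; -2 > -1 — FAILS
It is satisfied by some integers in the range but not all.

Answer: Sometimes true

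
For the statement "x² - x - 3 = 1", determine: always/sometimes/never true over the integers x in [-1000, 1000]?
Track d = LHS − RHS over the integers in [-1000, 1000]. Equality would need d = 0, but d changes sign only between consecutive integers, jumping over 0:
x = -2: LHS = (-2)² - (-2) - 3 = 3; 3 = 1 — FAILS  (d = 2)
x = -1: LHS = (-1)² - (-1) - 3 = -1; -1 = 1 — FAILS  (d = -2)
x = 2: LHS = 2² - 2 - 3 = -1; -1 = 1 — FAILS  (d = -2)
x = 3: LHS = 3² - 3 - 3 = 3; 3 = 1 — FAILS  (d = 2)
Away from these crossings d keeps a constant sign, and checking every integer in [-1000, 1000] confirms d ≠ 0 throughout. Hence the two sides are never equal, so the claimed relation (=) fails for every integer in [-1000, 1000].

No integer in the range satisfies it.

Answer: Never true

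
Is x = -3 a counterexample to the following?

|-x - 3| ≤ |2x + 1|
Substitute x = -3 into the relation:
x = -3: LHS = |-(-3) - 3| = |0| = 0, RHS = |2·(-3) + 1| = |-5| = 5; 0 ≤ 5 — holds

The claim holds here, so x = -3 is not a counterexample. (A counterexample exists elsewhere, e.g. x = 0.)

Answer: No, x = -3 is not a counterexample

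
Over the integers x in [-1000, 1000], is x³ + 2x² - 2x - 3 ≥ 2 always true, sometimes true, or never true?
Holds at x = 2: LHS = 2³ + 2·2² - 2·2 - 3 = 9; 9 ≥ 2 — holds
Fails at x = 0: LHS = 0³ + 2·0² - 2·0 - 3 = -3; -3 ≥ 2 — FAILS
It is satisfied by some integers in the range but not all.

Answer: Sometimes true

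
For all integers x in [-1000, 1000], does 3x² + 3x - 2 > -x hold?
The claim fails at x = 0:
x = 0: LHS = 3·0² + 3·0 - 2 = -2, RHS = -0 = 0; -2 > 0 — FAILS

Because a single integer refutes it, the statement is false.

Answer: False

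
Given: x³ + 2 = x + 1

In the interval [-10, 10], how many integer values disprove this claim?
Counterexamples in [-10, 10]: {-10, -9, -8, -7, -6, -5, -4, -3, -2, -1, 0, 1, 2, 3, 4, 5, 6, 7, 8, 9, 10}.

Counting them gives 21 values.

Answer: 21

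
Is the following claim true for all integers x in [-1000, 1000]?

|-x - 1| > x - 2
Over all integers in [-1000, 1000], LHS − RHS is smallest at x = 0, where it equals 3:
x = 0: LHS = |-0 - 1| = |-1| = 1, RHS = 0 - 2 = -2; 1 > -2 — holds
At the ends of the range:
x = -1000: LHS = |-(-1000) - 1| = |999| = 999, RHS = (-1000) - 2 = -1002; 999 > -1002 — holds
x = 1000: LHS = |-1000 - 1| = |-1001| = 1001, RHS = 1000 - 2 = 998; 1001 > 998 — holds
Hence LHS − RHS is never zero or negative, i.e. LHS > RHS throughout, so the relation holds for every integer in [-1000, 1000].

No counterexample exists.

Answer: True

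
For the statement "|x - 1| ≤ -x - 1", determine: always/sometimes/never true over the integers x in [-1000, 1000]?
Over all integers in [-1000, 1000], LHS − RHS is smallest at x = 0, where it equals 2:
x = 0: LHS = |0 - 1| = |-1| = 1, RHS = -0 - 1 = -1; 1 ≤ -1 — FAILS
At the ends of the range:
x = -1000: LHS = |(-1000) - 1| = |-1001| = 1001, RHS = -(-1000) - 1 = 999; 1001 ≤ 999 — FAILS
x = 1000: LHS = |1000 - 1| = |999| = 999, RHS = -1000 - 1 = -1001; 999 ≤ -1001 — FAILS
Hence LHS − RHS is never zero or negative, i.e. LHS > RHS throughout, so the claimed relation (≤) fails for every integer in [-1000, 1000].

No integer in the range satisfies it.

Answer: Never true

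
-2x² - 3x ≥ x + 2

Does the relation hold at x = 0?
x = 0: LHS = -2·0² - 3·0 = 0, RHS = 0 + 2 = 2; 0 ≥ 2 — FAILS

The relation fails at x = 0, so x = 0 is a counterexample.

Answer: No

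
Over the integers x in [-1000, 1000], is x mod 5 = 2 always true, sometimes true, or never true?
Holds at x = 2: LHS = 2 mod 5 = 2; 2 = 2 — holds
Fails at x = 0: LHS = 0 mod 5 = 0; 0 = 2 — FAILS
It is satisfied by some integers in the range but not all.

Answer: Sometimes true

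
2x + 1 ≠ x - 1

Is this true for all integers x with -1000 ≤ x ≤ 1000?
The claim fails at x = -2:
x = -2: LHS = 2·(-2) + 1 = -3, RHS = (-2) - 1 = -3; -3 ≠ -3 — FAILS

Because a single integer refutes it, the statement is false.

Answer: False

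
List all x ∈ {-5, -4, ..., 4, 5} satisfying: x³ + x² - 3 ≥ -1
Holds for: {1, 2, 3, 4, 5}
Fails for: {-5, -4, -3, -2, -1, 0}

Answer: {1, 2, 3, 4, 5}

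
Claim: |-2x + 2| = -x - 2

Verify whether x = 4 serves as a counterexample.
Substitute x = 4 into the relation:
x = 4: LHS = |-2·4 + 2| = |-6| = 6, RHS = -4 - 2 = -6; 6 = -6 — FAILS

Since the claim fails at x = 4, this value is a counterexample.

Answer: Yes, x = 4 is a counterexample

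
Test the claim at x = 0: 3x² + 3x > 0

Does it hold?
x = 0: LHS = 3·0² + 3·0 = 0; 0 > 0 — FAILS

The relation fails at x = 0, so x = 0 is a counterexample.

Answer: No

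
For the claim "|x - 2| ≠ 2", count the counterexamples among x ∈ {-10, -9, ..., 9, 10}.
Counterexamples in [-10, 10]: {0, 4}.

Counting them gives 2 values.

Answer: 2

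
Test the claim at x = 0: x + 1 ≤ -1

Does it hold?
x = 0: LHS = 0 + 1 = 1; 1 ≤ -1 — FAILS

The relation fails at x = 0, so x = 0 is a counterexample.

Answer: No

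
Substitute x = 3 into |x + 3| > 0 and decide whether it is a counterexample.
Substitute x = 3 into the relation:
x = 3: LHS = |3 + 3| = |6| = 6; 6 > 0 — holds

The claim holds here, so x = 3 is not a counterexample. (A counterexample exists elsewhere, e.g. x = -3.)

Answer: No, x = 3 is not a counterexample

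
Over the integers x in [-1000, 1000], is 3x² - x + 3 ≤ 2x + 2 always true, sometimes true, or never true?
Over all integers in [-1000, 1000], LHS − RHS is smallest at x = 0, where it equals 1:
x = 0: LHS = 3·0² - 0 + 3 = 3, RHS = 2·0 + 2 = 2; 3 ≤ 2 — FAILS
At the ends of the range:
x = -1000: LHS = 3·(-1000)² - (-1000) + 3 = 3001003, RHS = 2·(-1000) + 2 = -1998; 3001003 ≤ -1998 — FAILS
x = 1000: LHS = 3·1000² - 1000 + 3 = 2999003, RHS = 2·1000 + 2 = 2002; 2999003 ≤ 2002 — FAILS
Hence LHS − RHS is never zero or negative, i.e. LHS > RHS throughout, so the claimed relation (≤) fails for every integer in [-1000, 1000].

No integer in the range satisfies it.

Answer: Never true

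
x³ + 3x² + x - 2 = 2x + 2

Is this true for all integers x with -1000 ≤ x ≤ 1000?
The claim fails at x = 0:
x = 0: LHS = 0³ + 3·0² + 0 - 2 = -2, RHS = 2·0 + 2 = 2; -2 = 2 — FAILS

Because a single integer refutes it, the statement is false.

Answer: False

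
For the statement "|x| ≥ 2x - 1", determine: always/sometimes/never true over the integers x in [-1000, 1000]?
Holds at x = 0: LHS = |0| = 0, RHS = 2·0 - 1 = -1; 0 ≥ -1 — holds
Fails at x = 2: LHS = |2| = 2, RHS = 2·2 - 1 = 3; 2 ≥ 3 — FAILS
It is satisfied by some integers in the range but not all.

Answer: Sometimes true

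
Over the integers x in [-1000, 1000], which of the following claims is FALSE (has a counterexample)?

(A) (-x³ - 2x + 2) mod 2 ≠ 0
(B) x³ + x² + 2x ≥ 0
(A) x = 0: LHS = (-0³ - 2·0 + 2) mod 2 = 2 mod 2 = 0; 0 ≠ 0 — FAILS
(B) x = -1: LHS = (-1)³ + (-1)² + 2·(-1) = -2; -2 ≥ 0 — FAILS

Answer: Both A and B are false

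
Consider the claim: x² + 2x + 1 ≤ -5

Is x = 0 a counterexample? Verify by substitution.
Substitute x = 0 into the relation:
x = 0: LHS = 0² + 2·0 + 1 = 1; 1 ≤ -5 — FAILS

Since the claim fails at x = 0, this value is a counterexample.

Answer: Yes, x = 0 is a counterexample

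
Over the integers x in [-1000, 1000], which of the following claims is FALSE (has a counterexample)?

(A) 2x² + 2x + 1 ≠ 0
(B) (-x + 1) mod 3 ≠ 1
(A) Over all integers in [-1000, 1000], LHS − RHS is always positive; it is smallest at x = 0, where it equals 1:
x = 0: LHS = 2·0² + 2·0 + 1 = 1; 1 ≠ 0 — holds
At the ends of the range:
x = -1000: LHS = 2·(-1000)² + 2·(-1000) + 1 = 1998001; 1998001 ≠ 0 — holds
x = 1000: LHS = 2·1000² + 2·1000 + 1 = 2002001; 2002001 ≠ 0 — holds
Hence LHS − RHS is never 0, i.e. the two sides are never equal, so the relation holds for every integer in [-1000, 1000].

(B) x = 0: LHS = (-0 + 1) mod 3 = 1 mod 3 = 1; 1 ≠ 1 — FAILS

Only (B) has a counterexample.

Answer: B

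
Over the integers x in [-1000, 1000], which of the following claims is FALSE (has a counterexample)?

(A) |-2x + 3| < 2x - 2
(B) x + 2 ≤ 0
(A) x = 0: LHS = |-2·0 + 3| = |3| = 3, RHS = 2·0 - 2 = -2; 3 < -2 — FAILS
(B) x = 0: LHS = 0 + 2 = 2; 2 ≤ 0 — FAILS

Answer: Both A and B are false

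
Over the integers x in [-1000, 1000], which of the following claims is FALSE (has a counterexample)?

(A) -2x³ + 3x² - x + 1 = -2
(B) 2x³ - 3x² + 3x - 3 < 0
(A) x = 0: LHS = -2·0³ + 3·0² - 0 + 1 = 1; 1 = -2 — FAILS
(B) x = 2: LHS = 2·2³ - 3·2² + 3·2 - 3 = 7; 7 < 0 — FAILS

Answer: Both A and B are false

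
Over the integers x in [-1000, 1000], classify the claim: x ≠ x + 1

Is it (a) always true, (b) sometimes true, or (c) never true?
Over all integers in [-1000, 1000], LHS − RHS is always negative; it is closest to 0 at x = 0, where it equals -1:
x = 0: RHS = 0 + 1 = 1; 0 ≠ 1 — holds
At the ends of the range:
x = -1000: RHS = (-1000) + 1 = -999; -1000 ≠ -999 — holds
x = 1000: RHS = 1000 + 1 = 1001; 1000 ≠ 1001 — holds
Hence LHS − RHS is never 0, i.e. the two sides are never equal, so the relation holds for every integer in [-1000, 1000].

No counterexample exists.

Answer: Always true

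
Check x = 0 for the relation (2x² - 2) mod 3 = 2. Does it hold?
x = 0: LHS = (2·0² - 2) mod 3 = (-2) mod 3 = 1; 1 = 2 — FAILS

The relation fails at x = 0, so x = 0 is a counterexample.

Answer: No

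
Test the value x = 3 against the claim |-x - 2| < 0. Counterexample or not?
Substitute x = 3 into the relation:
x = 3: LHS = |-3 - 2| = |-5| = 5; 5 < 0 — FAILS

Since the claim fails at x = 3, this value is a counterexample.

Answer: Yes, x = 3 is a counterexample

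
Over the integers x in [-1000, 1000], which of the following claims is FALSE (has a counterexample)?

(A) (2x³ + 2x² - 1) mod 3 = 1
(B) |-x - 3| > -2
(A) x = 0: LHS = (2·0³ + 2·0² - 1) mod 3 = (-1) mod 3 = 2; 2 = 1 — FAILS

(B) An absolute value is never negative, so the left side is ≥ 0 for every x, while the right side is -2. Tightest case in [-1000, 1000] is x = -3:
x = -3: LHS = |-(-3) - 3| = |0| = 0; 0 > -2 — holds
Hence LHS − RHS is never zero or negative, i.e. LHS > RHS throughout, so the relation holds for every integer in [-1000, 1000].

Only (A) has a counterexample.

Answer: A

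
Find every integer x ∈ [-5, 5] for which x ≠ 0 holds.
Holds for: {-5, -4, -3, -2, -1, 1, 2, 3, 4, 5}
Fails for: {0}

Answer: {-5, -4, -3, -2, -1, 1, 2, 3, 4, 5}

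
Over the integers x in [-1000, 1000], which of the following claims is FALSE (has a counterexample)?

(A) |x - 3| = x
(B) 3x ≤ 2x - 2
(A) x = 0: LHS = |0 - 3| = |-3| = 3; 3 = 0 — FAILS
(B) x = 0: LHS = 3·0 = 0, RHS = 2·0 - 2 = -2; 0 ≤ -2 — FAILS

Answer: Both A and B are false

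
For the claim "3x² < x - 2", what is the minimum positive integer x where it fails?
Testing positive integers:
x = 1: LHS = 3·1² = 3, RHS = 1 - 2 = -1; 3 < -1 — FAILS  ← smallest positive counterexample

Answer: x = 1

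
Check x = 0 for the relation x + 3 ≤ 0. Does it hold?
x = 0: LHS = 0 + 3 = 3; 3 ≤ 0 — FAILS

The relation fails at x = 0, so x = 0 is a counterexample.

Answer: No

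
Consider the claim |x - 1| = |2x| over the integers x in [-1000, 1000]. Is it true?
The claim fails at x = 0:
x = 0: LHS = |0 - 1| = |-1| = 1, RHS = |2·0| = |0| = 0; 1 = 0 — FAILS

Because a single integer refutes it, the statement is false.

Answer: False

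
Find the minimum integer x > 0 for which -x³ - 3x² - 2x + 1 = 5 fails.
Testing positive integers:
x = 1: LHS = -1³ - 3·1² - 2·1 + 1 = -5; -5 = 5 — FAILS  ← smallest positive counterexample

Answer: x = 1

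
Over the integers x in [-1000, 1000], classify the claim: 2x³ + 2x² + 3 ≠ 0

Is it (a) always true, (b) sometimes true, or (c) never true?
Track d = LHS − RHS over the integers in [-1000, 1000]. Equality would need d = 0, but d changes sign only between consecutive integers, jumping over 0:
x = -2: LHS = 2·(-2)³ + 2·(-2)² + 3 = -5; -5 ≠ 0 — holds  (d = -5)
x = -1: LHS = 2·(-1)³ + 2·(-1)² + 3 = 3; 3 ≠ 0 — holds  (d = 3)
Away from these crossings d keeps a constant sign, and checking every integer in [-1000, 1000] confirms d ≠ 0 throughout. Hence the two sides are never equal, so the relation holds for every integer in [-1000, 1000].

No counterexample exists.

Answer: Always true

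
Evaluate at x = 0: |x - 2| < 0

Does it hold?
x = 0: LHS = |0 - 2| = |-2| = 2; 2 < 0 — FAILS

The relation fails at x = 0, so x = 0 is a counterexample.

Answer: No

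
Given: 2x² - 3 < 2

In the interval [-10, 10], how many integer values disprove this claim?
Counterexamples in [-10, 10]: {-10, -9, -8, -7, -6, -5, -4, -3, -2, 2, 3, 4, 5, 6, 7, 8, 9, 10}.

Counting them gives 18 values.

Answer: 18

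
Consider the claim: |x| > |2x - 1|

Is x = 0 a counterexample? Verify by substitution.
Substitute x = 0 into the relation:
x = 0: LHS = |0| = 0, RHS = |2·0 - 1| = |-1| = 1; 0 > 1 — FAILS

Since the claim fails at x = 0, this value is a counterexample.

Answer: Yes, x = 0 is a counterexample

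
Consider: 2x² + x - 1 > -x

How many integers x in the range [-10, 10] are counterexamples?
Counterexamples in [-10, 10]: {-1, 0}.

Counting them gives 2 values.

Answer: 2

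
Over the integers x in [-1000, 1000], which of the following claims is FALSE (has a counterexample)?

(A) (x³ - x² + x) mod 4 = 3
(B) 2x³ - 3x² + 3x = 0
(A) x = 0: LHS = (0³ - 0² + 0) mod 4 = 0 mod 4 = 0; 0 = 3 — FAILS
(B) x = 1: LHS = 2·1³ - 3·1² + 3·1 = 2; 2 = 0 — FAILS

Answer: Both A and B are false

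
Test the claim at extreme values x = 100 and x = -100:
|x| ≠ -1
x = 100: LHS = |100| = 100; 100 ≠ -1 — holds
x = -100: LHS = |-100| = 100; 100 ≠ -1 — holds

Answer: Yes, holds for both x = 100 and x = -100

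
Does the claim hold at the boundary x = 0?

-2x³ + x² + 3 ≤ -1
x = 0: LHS = -2·0³ + 0² + 3 = 3; 3 ≤ -1 — FAILS

The relation fails at x = 0, so x = 0 is a counterexample.

Answer: No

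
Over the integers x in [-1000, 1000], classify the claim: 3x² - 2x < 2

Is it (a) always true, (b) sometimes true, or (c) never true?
Holds at x = 0: LHS = 3·0² - 2·0 = 0; 0 < 2 — holds
Fails at x = -1: LHS = 3·(-1)² - 2·(-1) = 5; 5 < 2 — FAILS
It is satisfied by some integers in the range but not all.

Answer: Sometimes true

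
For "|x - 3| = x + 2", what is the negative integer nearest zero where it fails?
Testing negative integers from -1 downward:
x = -1: LHS = |(-1) - 3| = |-4| = 4, RHS = (-1) + 2 = 1; 4 = 1 — FAILS  ← closest negative counterexample to 0

Answer: x = -1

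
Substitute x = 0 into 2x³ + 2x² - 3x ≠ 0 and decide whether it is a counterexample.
Substitute x = 0 into the relation:
x = 0: LHS = 2·0³ + 2·0² - 3·0 = 0; 0 ≠ 0 — FAILS

Since the claim fails at x = 0, this value is a counterexample.

Answer: Yes, x = 0 is a counterexample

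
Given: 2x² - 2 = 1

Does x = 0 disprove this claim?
Substitute x = 0 into the relation:
x = 0: LHS = 2·0² - 2 = -2; -2 = 1 — FAILS

Since the claim fails at x = 0, this value is a counterexample.

Answer: Yes, x = 0 is a counterexample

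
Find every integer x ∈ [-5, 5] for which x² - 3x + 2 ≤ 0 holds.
Holds for: {1, 2}
Fails for: {-5, -4, -3, -2, -1, 0, 3, 4, 5}

Answer: {1, 2}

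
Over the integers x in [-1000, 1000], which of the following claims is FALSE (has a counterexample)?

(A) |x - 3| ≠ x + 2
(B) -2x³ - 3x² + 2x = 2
(A) Track d = LHS − RHS over the integers in [-1000, 1000]. Equality would need d = 0, but d changes sign only between consecutive integers, jumping over 0:
x = 0: LHS = |0 - 3| = |-3| = 3, RHS = 0 + 2 = 2; 3 ≠ 2 — holds  (d = 1)
x = 1: LHS = |1 - 3| = |-2| = 2, RHS = 1 + 2 = 3; 2 ≠ 3 — holds  (d = -1)
Away from these crossings d keeps a constant sign, and checking every integer in [-1000, 1000] confirms d ≠ 0 throughout. Hence the two sides are never equal, so the relation holds for every integer in [-1000, 1000].

(B) x = 0: LHS = -2·0³ - 3·0² + 2·0 = 0; 0 = 2 — FAILS

Only (B) has a counterexample.

Answer: B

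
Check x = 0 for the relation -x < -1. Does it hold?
x = 0: LHS = -0 = 0; 0 < -1 — FAILS

The relation fails at x = 0, so x = 0 is a counterexample.

Answer: No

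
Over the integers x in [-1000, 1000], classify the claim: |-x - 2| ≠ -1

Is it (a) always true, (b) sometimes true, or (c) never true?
An absolute value is never negative, so the left side is ≥ 0 for every x, while the right side is -1. Tightest case in [-1000, 1000] is x = -2:
x = -2: LHS = |-(-2) - 2| = |0| = 0; 0 ≠ -1 — holds
Hence LHS − RHS is never 0, i.e. the two sides are never equal, so the relation holds for every integer in [-1000, 1000].

No counterexample exists.

Answer: Always true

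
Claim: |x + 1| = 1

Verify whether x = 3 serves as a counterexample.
Substitute x = 3 into the relation:
x = 3: LHS = |3 + 1| = |4| = 4; 4 = 1 — FAILS

Since the claim fails at x = 3, this value is a counterexample.

Answer: Yes, x = 3 is a counterexample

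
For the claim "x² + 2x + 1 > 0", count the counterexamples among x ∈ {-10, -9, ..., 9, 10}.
Counterexamples in [-10, 10]: {-1}.

Counting them gives 1 values.

Answer: 1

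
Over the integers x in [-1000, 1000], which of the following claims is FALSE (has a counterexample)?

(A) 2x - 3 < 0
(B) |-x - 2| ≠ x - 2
(A) x = 2: LHS = 2·2 - 3 = 1; 1 < 0 — FAILS

(B) Over all integers in [-1000, 1000], LHS − RHS is always positive; it is smallest at x = 0, where it equals 4:
x = 0: LHS = |-0 - 2| = |-2| = 2, RHS = 0 - 2 = -2; 2 ≠ -2 — holds
At the ends of the range:
x = -1000: LHS = |-(-1000) - 2| = |998| = 998, RHS = (-1000) - 2 = -1002; 998 ≠ -1002 — holds
x = 1000: LHS = |-1000 - 2| = |-1002| = 1002, RHS = 1000 - 2 = 998; 1002 ≠ 998 — holds
Hence LHS − RHS is never 0, i.e. the two sides are never equal, so the relation holds for every integer in [-1000, 1000].

Only (A) has a counterexample.

Answer: A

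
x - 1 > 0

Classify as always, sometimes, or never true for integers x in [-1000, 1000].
Holds at x = 2: LHS = 2 - 1 = 1; 1 > 0 — holds
Fails at x = 0: LHS = 0 - 1 = -1; -1 > 0 — FAILS
It is satisfied by some integers in the range but not all.

Answer: Sometimes true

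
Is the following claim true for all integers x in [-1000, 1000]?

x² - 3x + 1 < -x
The claim fails at x = 0:
x = 0: LHS = 0² - 3·0 + 1 = 1, RHS = -0 = 0; 1 < 0 — FAILS

Because a single integer refutes it, the statement is false.

Answer: False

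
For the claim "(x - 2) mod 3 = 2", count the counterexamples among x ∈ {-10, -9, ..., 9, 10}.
Counterexamples in [-10, 10]: {-10, -9, -7, -6, -4, -3, -1, 0, 2, 3, 5, 6, 8, 9}.

Counting them gives 14 values.

Answer: 14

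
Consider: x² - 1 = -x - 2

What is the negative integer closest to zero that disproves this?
Testing negative integers from -1 downward:
x = -1: LHS = (-1)² - 1 = 0, RHS = -(-1) - 2 = -1; 0 = -1 — FAILS  ← closest negative counterexample to 0

Answer: x = -1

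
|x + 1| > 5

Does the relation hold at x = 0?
x = 0: LHS = |0 + 1| = |1| = 1; 1 > 5 — FAILS

The relation fails at x = 0, so x = 0 is a counterexample.

Answer: No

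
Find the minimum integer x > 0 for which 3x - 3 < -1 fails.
Testing positive integers:
x = 1: LHS = 3·1 - 3 = 0; 0 < -1 — FAILS  ← smallest positive counterexample

Answer: x = 1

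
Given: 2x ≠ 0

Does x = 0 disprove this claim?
Substitute x = 0 into the relation:
x = 0: LHS = 2·0 = 0; 0 ≠ 0 — FAILS

Since the claim fails at x = 0, this value is a counterexample.

Answer: Yes, x = 0 is a counterexample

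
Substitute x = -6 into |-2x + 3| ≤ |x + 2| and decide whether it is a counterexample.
Substitute x = -6 into the relation:
x = -6: LHS = |-2·(-6) + 3| = |15| = 15, RHS = |(-6) + 2| = |-4| = 4; 15 ≤ 4 — FAILS

Since the claim fails at x = -6, this value is a counterexample.

Answer: Yes, x = -6 is a counterexample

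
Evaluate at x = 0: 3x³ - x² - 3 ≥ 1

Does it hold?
x = 0: LHS = 3·0³ - 0² - 3 = -3; -3 ≥ 1 — FAILS

The relation fails at x = 0, so x = 0 is a counterexample.

Answer: No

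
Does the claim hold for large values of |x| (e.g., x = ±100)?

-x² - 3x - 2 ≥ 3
x = 100: LHS = -100² - 3·100 - 2 = -10302; -10302 ≥ 3 — FAILS
x = -100: LHS = -(-100)² - 3·(-100) - 2 = -9702; -9702 ≥ 3 — FAILS

Answer: No, fails for both x = 100 and x = -100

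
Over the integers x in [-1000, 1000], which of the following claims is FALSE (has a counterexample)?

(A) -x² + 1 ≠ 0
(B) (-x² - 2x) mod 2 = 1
(A) x = 1: LHS = -1² + 1 = 0; 0 ≠ 0 — FAILS
(B) x = 0: LHS = (-0² - 2·0) mod 2 = 0 mod 2 = 0; 0 = 1 — FAILS

Answer: Both A and B are false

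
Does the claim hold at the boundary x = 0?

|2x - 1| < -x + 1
x = 0: LHS = |2·0 - 1| = |-1| = 1, RHS = -0 + 1 = 1; 1 < 1 — FAILS

The relation fails at x = 0, so x = 0 is a counterexample.

Answer: No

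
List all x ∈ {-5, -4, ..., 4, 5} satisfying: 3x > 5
Holds for: {2, 3, 4, 5}
Fails for: {-5, -4, -3, -2, -1, 0, 1}

Answer: {2, 3, 4, 5}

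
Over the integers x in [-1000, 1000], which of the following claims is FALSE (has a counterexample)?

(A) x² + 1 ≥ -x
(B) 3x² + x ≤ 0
(A) Over all integers in [-1000, 1000], LHS − RHS is smallest at x = 0, where it equals 1:
x = 0: LHS = 0² + 1 = 1, RHS = -0 = 0; 1 ≥ 0 — holds
At the ends of the range:
x = -1000: LHS = (-1000)² + 1 = 1000001, RHS = -(-1000) = 1000; 1000001 ≥ 1000 — holds
x = 1000: LHS = 1000² + 1 = 1000001; 1000001 ≥ -1000 — holds
Hence LHS − RHS is never negative, i.e. LHS ≥ RHS throughout, so the relation holds for every integer in [-1000, 1000].

(B) x = 1: LHS = 3·1² + 1 = 4; 4 ≤ 0 — FAILS

Only (B) has a counterexample.

Answer: B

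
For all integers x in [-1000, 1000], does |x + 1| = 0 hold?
The claim fails at x = 0:
x = 0: LHS = |0 + 1| = |1| = 1; 1 = 0 — FAILS

Because a single integer refutes it, the statement is false.

Answer: False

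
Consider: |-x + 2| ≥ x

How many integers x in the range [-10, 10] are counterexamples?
Counterexamples in [-10, 10]: {2, 3, 4, 5, 6, 7, 8, 9, 10}.

Counting them gives 9 values.

Answer: 9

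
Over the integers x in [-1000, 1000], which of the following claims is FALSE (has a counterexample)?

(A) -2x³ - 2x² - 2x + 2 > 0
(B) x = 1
(A) x = 1: LHS = -2·1³ - 2·1² - 2·1 + 2 = -4; -4 > 0 — FAILS
(B) x = 0: 0 = 1 — FAILS

Answer: Both A and B are false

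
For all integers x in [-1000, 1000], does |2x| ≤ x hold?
The claim fails at x = 1:
x = 1: LHS = |2·1| = |2| = 2; 2 ≤ 1 — FAILS

Because a single integer refutes it, the statement is false.

Answer: False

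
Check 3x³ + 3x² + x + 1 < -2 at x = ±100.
x = 100: LHS = 3·100³ + 3·100² + 100 + 1 = 3030101; 3030101 < -2 — FAILS
x = -100: LHS = 3·(-100)³ + 3·(-100)² + (-100) + 1 = -2970099; -2970099 < -2 — holds

Answer: Partially: fails for x = 100, holds for x = -100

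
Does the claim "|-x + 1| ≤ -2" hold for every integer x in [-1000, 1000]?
The claim fails at x = 0:
x = 0: LHS = |-0 + 1| = |1| = 1; 1 ≤ -2 — FAILS

Because a single integer refutes it, the statement is false.

Answer: False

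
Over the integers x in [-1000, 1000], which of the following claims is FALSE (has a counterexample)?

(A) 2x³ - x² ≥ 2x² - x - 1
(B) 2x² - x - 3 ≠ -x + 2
(A) x = -1: LHS = 2·(-1)³ - (-1)² = -3, RHS = 2·(-1)² - (-1) - 1 = 2; -3 ≥ 2 — FAILS

(B) Track d = LHS − RHS over the integers in [-1000, 1000]. Equality would need d = 0, but d changes sign only between consecutive integers, jumping over 0:
x = -2: LHS = 2·(-2)² - (-2) - 3 = 7, RHS = -(-2) + 2 = 4; 7 ≠ 4 — holds  (d = 3)
x = -1: LHS = 2·(-1)² - (-1) - 3 = 0, RHS = -(-1) + 2 = 3; 0 ≠ 3 — holds  (d = -3)
x = 1: LHS = 2·1² - 1 - 3 = -2, RHS = -1 + 2 = 1; -2 ≠ 1 — holds  (d = -3)
x = 2: LHS = 2·2² - 2 - 3 = 3, RHS = -2 + 2 = 0; 3 ≠ 0 — holds  (d = 3)
Away from these crossings d keeps a constant sign, and checking every integer in [-1000, 1000] confirms d ≠ 0 throughout. Hence the two sides are never equal, so the relation holds for every integer in [-1000, 1000].

Only (A) has a counterexample.

Answer: A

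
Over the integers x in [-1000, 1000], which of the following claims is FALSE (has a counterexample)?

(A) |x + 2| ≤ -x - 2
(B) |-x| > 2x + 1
(A) x = 0: LHS = |0 + 2| = |2| = 2, RHS = -0 - 2 = -2; 2 ≤ -2 — FAILS
(B) x = 0: LHS = |-0| = |0| = 0, RHS = 2·0 + 1 = 1; 0 > 1 — FAILS

Answer: Both A and B are false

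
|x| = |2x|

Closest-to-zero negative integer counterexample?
Testing negative integers from -1 downward:
x = -1: LHS = |-1| = 1, RHS = |2·(-1)| = |-2| = 2; 1 = 2 — FAILS  ← closest negative counterexample to 0

Answer: x = -1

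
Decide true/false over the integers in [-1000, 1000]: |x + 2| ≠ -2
An absolute value is never negative, so the left side is ≥ 0 for every x, while the right side is -2. Tightest case in [-1000, 1000] is x = -2:
x = -2: LHS = |(-2) + 2| = |0| = 0; 0 ≠ -2 — holds
Hence LHS − RHS is never 0, i.e. the two sides are never equal, so the relation holds for every integer in [-1000, 1000].

No counterexample exists.

Answer: True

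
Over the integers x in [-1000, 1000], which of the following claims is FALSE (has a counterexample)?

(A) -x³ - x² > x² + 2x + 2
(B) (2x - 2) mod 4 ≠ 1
(A) x = 0: LHS = -0³ - 0² = 0, RHS = 0² + 2·0 + 2 = 2; 0 > 2 — FAILS

(B) For a polynomial with integer coefficients, its value mod 4 depends only on x mod 4, so it suffices to check one representative of each residue class, x = 0, 1, 2, 3:
x = 0: LHS = (2·0 - 2) mod 4 = (-2) mod 4 = 2; 2 ≠ 1 — holds
x = 1: LHS = (2·1 - 2) mod 4 = 0 mod 4 = 0; 0 ≠ 1 — holds
x = 2: LHS = (2·2 - 2) mod 4 = 2 mod 4 = 2; 2 ≠ 1 — holds
x = 3: LHS = (2·3 - 2) mod 4 = 4 mod 4 = 0; 0 ≠ 1 — holds
The relation holds in every residue class, so the relation holds for every integer in [-1000, 1000].

Only (A) has a counterexample.

Answer: A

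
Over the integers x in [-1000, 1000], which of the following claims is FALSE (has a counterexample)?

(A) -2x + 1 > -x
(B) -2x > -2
(A) x = 1: LHS = -2·1 + 1 = -1; -1 > -1 — FAILS
(B) x = 1: LHS = -2·1 = -2; -2 > -2 — FAILS

Answer: Both A and B are false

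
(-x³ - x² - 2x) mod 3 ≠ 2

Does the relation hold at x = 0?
x = 0: LHS = (-0³ - 0² - 2·0) mod 3 = 0 mod 3 = 0; 0 ≠ 2 — holds

The relation is satisfied at x = 0.

Answer: Yes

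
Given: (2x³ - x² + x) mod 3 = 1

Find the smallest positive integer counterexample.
Testing positive integers:
x = 1: LHS = (2·1³ - 1² + 1) mod 3 = 2 mod 3 = 2; 2 = 1 — FAILS  ← smallest positive counterexample

Answer: x = 1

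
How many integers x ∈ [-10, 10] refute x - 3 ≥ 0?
Counterexamples in [-10, 10]: {-10, -9, -8, -7, -6, -5, -4, -3, -2, -1, 0, 1, 2}.

Counting them gives 13 values.

Answer: 13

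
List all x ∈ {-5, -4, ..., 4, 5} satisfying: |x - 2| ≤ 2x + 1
Holds for: {1, 2, 3, 4, 5}
Fails for: {-5, -4, -3, -2, -1, 0}

Answer: {1, 2, 3, 4, 5}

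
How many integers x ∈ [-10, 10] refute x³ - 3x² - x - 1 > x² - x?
Counterexamples in [-10, 10]: {-10, -9, -8, -7, -6, -5, -4, -3, -2, -1, 0, 1, 2, 3, 4}.

Counting them gives 15 values.

Answer: 15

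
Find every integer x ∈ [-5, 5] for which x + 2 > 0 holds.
Holds for: {-1, 0, 1, 2, 3, 4, 5}
Fails for: {-5, -4, -3, -2}

Answer: {-1, 0, 1, 2, 3, 4, 5}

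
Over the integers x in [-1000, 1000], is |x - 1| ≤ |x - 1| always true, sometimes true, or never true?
Over all integers in [-1000, 1000], LHS − RHS is largest at x = 0, where it equals 0:
x = 0: LHS = |0 - 1| = |-1| = 1, RHS = |0 - 1| = |-1| = 1; 1 ≤ 1 — holds
At the ends of the range:
x = -1000: LHS = |(-1000) - 1| = |-1001| = 1001, RHS = |(-1000) - 1| = |-1001| = 1001; 1001 ≤ 1001 — holds
x = 1000: LHS = |1000 - 1| = |999| = 999, RHS = |1000 - 1| = |999| = 999; 999 ≤ 999 — holds
Hence LHS − RHS is never positive, i.e. LHS ≤ RHS throughout, so the relation holds for every integer in [-1000, 1000].

No counterexample exists.

Answer: Always true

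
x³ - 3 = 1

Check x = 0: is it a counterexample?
Substitute x = 0 into the relation:
x = 0: LHS = 0³ - 3 = -3; -3 = 1 — FAILS

Since the claim fails at x = 0, this value is a counterexample.

Answer: Yes, x = 0 is a counterexample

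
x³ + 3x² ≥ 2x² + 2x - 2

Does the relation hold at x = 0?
x = 0: LHS = 0³ + 3·0² = 0, RHS = 2·0² + 2·0 - 2 = -2; 0 ≥ -2 — holds

The relation is satisfied at x = 0.

Answer: Yes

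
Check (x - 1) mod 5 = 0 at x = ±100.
x = 100: LHS = (100 - 1) mod 5 = 99 mod 5 = 4; 4 = 0 — FAILS
x = -100: LHS = ((-100) - 1) mod 5 = (-101) mod 5 = 4; 4 = 0 — FAILS

Answer: No, fails for both x = 100 and x = -100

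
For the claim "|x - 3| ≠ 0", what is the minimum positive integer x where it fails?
Testing positive integers:
x = 1: LHS = |1 - 3| = |-2| = 2; 2 ≠ 0 — holds
x = 2: LHS = |2 - 3| = |-1| = 1; 1 ≠ 0 — holds
x = 3: LHS = |3 - 3| = |0| = 0; 0 ≠ 0 — FAILS  ← smallest positive counterexample

Answer: x = 3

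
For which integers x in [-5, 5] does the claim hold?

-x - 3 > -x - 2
Over all integers in [-5, 5], LHS − RHS is largest at x = 0, where it equals -1:
x = 0: LHS = -0 - 3 = -3, RHS = -0 - 2 = -2; -3 > -2 — FAILS
At the ends of the range:
x = -5: LHS = -(-5) - 3 = 2, RHS = -(-5) - 2 = 3; 2 > 3 — FAILS
x = 5: LHS = -5 - 3 = -8, RHS = -5 - 2 = -7; -8 > -7 — FAILS
Hence LHS − RHS is never positive, i.e. LHS ≤ RHS throughout, so the claimed relation (>) fails for every integer in [-5, 5].

Answer: None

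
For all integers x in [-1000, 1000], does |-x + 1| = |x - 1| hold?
LHS − RHS = 0 at every integer in [-1000, 1000]; the two sides always agree. For instance:
x = -1000: LHS = |-(-1000) + 1| = |1001| = 1001, RHS = |(-1000) - 1| = |-1001| = 1001; 1001 = 1001 — holds
x = 0: LHS = |-0 + 1| = |1| = 1, RHS = |0 - 1| = |-1| = 1; 1 = 1 — holds
x = 1000: LHS = |-1000 + 1| = |-999| = 999, RHS = |1000 - 1| = |999| = 999; 999 = 999 — holds
The sides are never unequal, so the relation holds for every integer in [-1000, 1000].

No counterexample exists.

Answer: True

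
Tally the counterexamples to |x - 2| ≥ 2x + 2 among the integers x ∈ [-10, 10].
Counterexamples in [-10, 10]: {1, 2, 3, 4, 5, 6, 7, 8, 9, 10}.

Counting them gives 10 values.

Answer: 10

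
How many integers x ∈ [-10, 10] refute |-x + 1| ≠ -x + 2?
Track d = LHS − RHS over the integers in [-10, 10]. Equality would need d = 0, but d changes sign only between consecutive integers, jumping over 0:
x = 1: LHS = |-1 + 1| = |0| = 0, RHS = -1 + 2 = 1; 0 ≠ 1 — holds  (d = -1)
x = 2: LHS = |-2 + 1| = |-1| = 1, RHS = -2 + 2 = 0; 1 ≠ 0 — holds  (d = 1)
Away from these crossings d keeps a constant sign, and checking every integer in [-10, 10] confirms d ≠ 0 throughout. Hence the two sides are never equal, so the relation holds for every integer in [-10, 10].

No counterexample appears in that range.

Answer: 0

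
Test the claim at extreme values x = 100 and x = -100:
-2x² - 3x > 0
x = 100: LHS = -2·100² - 3·100 = -20300; -20300 > 0 — FAILS
x = -100: LHS = -2·(-100)² - 3·(-100) = -19700; -19700 > 0 — FAILS

Answer: No, fails for both x = 100 and x = -100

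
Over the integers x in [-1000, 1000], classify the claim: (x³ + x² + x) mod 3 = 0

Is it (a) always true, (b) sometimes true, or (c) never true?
Holds at x = 0: LHS = (0³ + 0² + 0) mod 3 = 0 mod 3 = 0; 0 = 0 — holds
Fails at x = -1: LHS = ((-1)³ + (-1)² + (-1)) mod 3 = (-1) mod 3 = 2; 2 = 0 — FAILS
It is satisfied by some integers in the range but not all.

Answer: Sometimes true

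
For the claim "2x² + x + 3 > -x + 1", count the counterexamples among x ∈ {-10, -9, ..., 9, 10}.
Over all integers in [-10, 10], LHS − RHS is smallest at x = 0, where it equals 2:
x = 0: LHS = 2·0² + 0 + 3 = 3, RHS = -0 + 1 = 1; 3 > 1 — holds
At the ends of the range:
x = -10: LHS = 2·(-10)² + (-10) + 3 = 193, RHS = -(-10) + 1 = 11; 193 > 11 — holds
x = 10: LHS = 2·10² + 10 + 3 = 213, RHS = -10 + 1 = -9; 213 > -9 — holds
Hence LHS − RHS is never zero or negative, i.e. LHS > RHS throughout, so the relation holds for every integer in [-10, 10].

No counterexample appears in that range.

Answer: 0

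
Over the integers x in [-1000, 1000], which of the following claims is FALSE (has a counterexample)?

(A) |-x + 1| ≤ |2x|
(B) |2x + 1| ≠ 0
(A) x = 0: LHS = |-0 + 1| = |1| = 1, RHS = |2·0| = |0| = 0; 1 ≤ 0 — FAILS

(B) Over all integers in [-1000, 1000], LHS − RHS is always positive; it is smallest at x = 0, where it equals 1:
x = 0: LHS = |2·0 + 1| = |1| = 1; 1 ≠ 0 — holds
At the ends of the range:
x = -1000: LHS = |2·(-1000) + 1| = |-1999| = 1999; 1999 ≠ 0 — holds
x = 1000: LHS = |2·1000 + 1| = |2001| = 2001; 2001 ≠ 0 — holds
Hence LHS − RHS is never 0, i.e. the two sides are never equal, so the relation holds for every integer in [-1000, 1000].

Only (A) has a counterexample.

Answer: A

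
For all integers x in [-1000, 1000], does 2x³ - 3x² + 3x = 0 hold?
The claim fails at x = 1:
x = 1: LHS = 2·1³ - 3·1² + 3·1 = 2; 2 = 0 — FAILS

Because a single integer refutes it, the statement is false.

Answer: False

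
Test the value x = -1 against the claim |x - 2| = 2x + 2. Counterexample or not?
Substitute x = -1 into the relation:
x = -1: LHS = |(-1) - 2| = |-3| = 3, RHS = 2·(-1) + 2 = 0; 3 = 0 — FAILS

Since the claim fails at x = -1, this value is a counterexample.

Answer: Yes, x = -1 is a counterexample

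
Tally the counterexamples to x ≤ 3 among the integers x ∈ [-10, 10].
Counterexamples in [-10, 10]: {4, 5, 6, 7, 8, 9, 10}.

Counting them gives 7 values.

Answer: 7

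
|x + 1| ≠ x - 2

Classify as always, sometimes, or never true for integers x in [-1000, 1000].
Over all integers in [-1000, 1000], LHS − RHS is always positive; it is smallest at x = 0, where it equals 3:
x = 0: LHS = |0 + 1| = |1| = 1, RHS = 0 - 2 = -2; 1 ≠ -2 — holds
At the ends of the range:
x = -1000: LHS = |(-1000) + 1| = |-999| = 999, RHS = (-1000) - 2 = -1002; 999 ≠ -1002 — holds
x = 1000: LHS = |1000 + 1| = |1001| = 1001, RHS = 1000 - 2 = 998; 1001 ≠ 998 — holds
Hence LHS − RHS is never 0, i.e. the two sides are never equal, so the relation holds for every integer in [-1000, 1000].

No counterexample exists.

Answer: Always true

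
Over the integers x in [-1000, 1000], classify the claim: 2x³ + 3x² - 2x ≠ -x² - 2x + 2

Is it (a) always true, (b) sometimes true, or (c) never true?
Holds at x = 0: LHS = 2·0³ + 3·0² - 2·0 = 0, RHS = -0² - 2·0 + 2 = 2; 0 ≠ 2 — holds
Fails at x = -1: LHS = 2·(-1)³ + 3·(-1)² - 2·(-1) = 3, RHS = -(-1)² - 2·(-1) + 2 = 3; 3 ≠ 3 — FAILS
It is satisfied by some integers in the range but not all.

Answer: Sometimes true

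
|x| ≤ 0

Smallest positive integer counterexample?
Testing positive integers:
x = 1: LHS = |1| = 1; 1 ≤ 0 — FAILS  ← smallest positive counterexample

Answer: x = 1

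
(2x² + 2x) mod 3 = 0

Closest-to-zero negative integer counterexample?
Testing negative integers from -1 downward:
x = -1: LHS = (2·(-1)² + 2·(-1)) mod 3 = 0 mod 3 = 0; 0 = 0 — holds
x = -2: LHS = (2·(-2)² + 2·(-2)) mod 3 = 4 mod 3 = 1; 1 = 0 — FAILS  ← closest negative counterexample to 0

Answer: x = -2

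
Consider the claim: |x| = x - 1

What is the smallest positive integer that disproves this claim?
Testing positive integers:
x = 1: LHS = |1| = 1, RHS = 1 - 1 = 0; 1 = 0 — FAILS  ← smallest positive counterexample

Answer: x = 1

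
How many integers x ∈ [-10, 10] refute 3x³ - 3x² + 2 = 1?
Counterexamples in [-10, 10]: {-10, -9, -8, -7, -6, -5, -4, -3, -2, -1, 0, 1, 2, 3, 4, 5, 6, 7, 8, 9, 10}.

Counting them gives 21 values.

Answer: 21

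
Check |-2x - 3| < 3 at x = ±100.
x = 100: LHS = |-2·100 - 3| = |-203| = 203; 203 < 3 — FAILS
x = -100: LHS = |-2·(-100) - 3| = |197| = 197; 197 < 3 — FAILS

Answer: No, fails for both x = 100 and x = -100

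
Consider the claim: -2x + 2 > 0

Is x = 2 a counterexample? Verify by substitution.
Substitute x = 2 into the relation:
x = 2: LHS = -2·2 + 2 = -2; -2 > 0 — FAILS

Since the claim fails at x = 2, this value is a counterexample.

Answer: Yes, x = 2 is a counterexample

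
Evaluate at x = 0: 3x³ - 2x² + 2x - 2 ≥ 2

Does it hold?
x = 0: LHS = 3·0³ - 2·0² + 2·0 - 2 = -2; -2 ≥ 2 — FAILS

The relation fails at x = 0, so x = 0 is a counterexample.

Answer: No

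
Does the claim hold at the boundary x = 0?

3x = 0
x = 0: LHS = 3·0 = 0; 0 = 0 — holds

The relation is satisfied at x = 0.

Answer: Yes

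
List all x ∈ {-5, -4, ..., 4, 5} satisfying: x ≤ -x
Holds for: {-5, -4, -3, -2, -1, 0}
Fails for: {1, 2, 3, 4, 5}

Answer: {-5, -4, -3, -2, -1, 0}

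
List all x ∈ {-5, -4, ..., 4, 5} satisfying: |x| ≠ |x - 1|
Track d = LHS − RHS over the integers in [-5, 5]. Equality would need d = 0, but d changes sign only between consecutive integers, jumping over 0:
x = 0: LHS = |0| = 0, RHS = |0 - 1| = |-1| = 1; 0 ≠ 1 — holds  (d = -1)
x = 1: LHS = |1| = 1, RHS = |1 - 1| = |0| = 0; 1 ≠ 0 — holds  (d = 1)
Away from these crossings d keeps a constant sign, and checking every integer in [-5, 5] confirms d ≠ 0 throughout. Hence the two sides are never equal, so the relation holds for every integer in [-5, 5].

Answer: All integers in [-5, 5]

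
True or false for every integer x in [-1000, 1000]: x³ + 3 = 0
The claim fails at x = 0:
x = 0: LHS = 0³ + 3 = 3; 3 = 0 — FAILS

Because a single integer refutes it, the statement is false.

Answer: False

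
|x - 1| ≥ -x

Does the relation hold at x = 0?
x = 0: LHS = |0 - 1| = |-1| = 1, RHS = -0 = 0; 1 ≥ 0 — holds

The relation is satisfied at x = 0.

Answer: Yes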